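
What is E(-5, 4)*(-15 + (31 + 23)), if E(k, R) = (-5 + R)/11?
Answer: -39/11 ≈ -3.5455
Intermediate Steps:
E(k, R) = -5/11 + R/11 (E(k, R) = (-5 + R)*(1/11) = -5/11 + R/11)
E(-5, 4)*(-15 + (31 + 23)) = (-5/11 + (1/11)*4)*(-15 + (31 + 23)) = (-5/11 + 4/11)*(-15 + 54) = -1/11*39 = -39/11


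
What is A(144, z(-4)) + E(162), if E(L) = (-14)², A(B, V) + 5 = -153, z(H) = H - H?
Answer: 38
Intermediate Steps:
z(H) = 0
A(B, V) = -158 (A(B, V) = -5 - 153 = -158)
E(L) = 196
A(144, z(-4)) + E(162) = -158 + 196 = 38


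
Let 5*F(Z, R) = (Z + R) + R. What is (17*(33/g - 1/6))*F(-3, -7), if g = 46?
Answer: -10982/345 ≈ -31.832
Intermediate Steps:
F(Z, R) = Z/5 + 2*R/5 (F(Z, R) = ((Z + R) + R)/5 = ((R + Z) + R)/5 = (Z + 2*R)/5 = Z/5 + 2*R/5)
(17*(33/g - 1/6))*F(-3, -7) = (17*(33/46 - 1/6))*((1/5)*(-3) + (2/5)*(-7)) = (17*(33*(1/46) - 1*1/6))*(-3/5 - 14/5) = (17*(33/46 - 1/6))*(-17/5) = (17*(38/69))*(-17/5) = (646/69)*(-17/5) = -10982/345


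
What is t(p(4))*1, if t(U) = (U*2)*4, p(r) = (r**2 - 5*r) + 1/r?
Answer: -30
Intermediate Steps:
p(r) = 1/r + r**2 - 5*r
t(U) = 8*U (t(U) = (2*U)*4 = 8*U)
t(p(4))*1 = (8*((1 + 4**2*(-5 + 4))/4))*1 = (8*((1 + 16*(-1))/4))*1 = (8*((1 - 16)/4))*1 = (8*((1/4)*(-15)))*1 = (8*(-15/4))*1 = -30*1 = -30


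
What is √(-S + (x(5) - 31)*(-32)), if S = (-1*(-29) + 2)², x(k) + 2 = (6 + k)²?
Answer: I*√3777 ≈ 61.457*I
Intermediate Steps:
x(k) = -2 + (6 + k)²
S = 961 (S = (29 + 2)² = 31² = 961)
√(-S + (x(5) - 31)*(-32)) = √(-1*961 + ((-2 + (6 + 5)²) - 31)*(-32)) = √(-961 + ((-2 + 11²) - 31)*(-32)) = √(-961 + ((-2 + 121) - 31)*(-32)) = √(-961 + (119 - 31)*(-32)) = √(-961 + 88*(-32)) = √(-961 - 2816) = √(-3777) = I*√3777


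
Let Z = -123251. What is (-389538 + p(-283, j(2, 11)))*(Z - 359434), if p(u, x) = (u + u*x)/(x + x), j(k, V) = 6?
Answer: 752415331115/4 ≈ 1.8810e+11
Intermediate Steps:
p(u, x) = (u + u*x)/(2*x) (p(u, x) = (u + u*x)/((2*x)) = (u + u*x)*(1/(2*x)) = (u + u*x)/(2*x))
(-389538 + p(-283, j(2, 11)))*(Z - 359434) = (-389538 + (½)*(-283)*(1 + 6)/6)*(-123251 - 359434) = (-389538 + (½)*(-283)*(⅙)*7)*(-482685) = (-389538 - 1981/12)*(-482685) = -4676437/12*(-482685) = 752415331115/4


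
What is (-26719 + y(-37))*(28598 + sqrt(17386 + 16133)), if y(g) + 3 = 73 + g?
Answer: -763166228 - 26686*sqrt(33519) ≈ -7.6805e+8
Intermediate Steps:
y(g) = 70 + g (y(g) = -3 + (73 + g) = 70 + g)
(-26719 + y(-37))*(28598 + sqrt(17386 + 16133)) = (-26719 + (70 - 37))*(28598 + sqrt(17386 + 16133)) = (-26719 + 33)*(28598 + sqrt(33519)) = -26686*(28598 + sqrt(33519)) = -763166228 - 26686*sqrt(33519)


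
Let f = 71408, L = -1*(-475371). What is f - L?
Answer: -403963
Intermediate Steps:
L = 475371
f - L = 71408 - 1*475371 = 71408 - 475371 = -403963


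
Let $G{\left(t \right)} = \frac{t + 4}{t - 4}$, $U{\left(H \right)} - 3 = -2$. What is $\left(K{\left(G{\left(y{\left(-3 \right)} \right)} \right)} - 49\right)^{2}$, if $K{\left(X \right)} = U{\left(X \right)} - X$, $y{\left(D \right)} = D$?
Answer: $\frac{112225}{49} \approx 2290.3$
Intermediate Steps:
$U{\left(H \right)} = 1$ ($U{\left(H \right)} = 3 - 2 = 1$)
$G{\left(t \right)} = \frac{4 + t}{-4 + t}$
$K{\left(X \right)} = 1 - X$
$\left(K{\left(G{\left(y{\left(-3 \right)} \right)} \right)} - 49\right)^{2} = \left(\left(1 - \frac{4 - 3}{-4 - 3}\right) - 49\right)^{2} = \left(\left(1 - \frac{1}{-7} \cdot 1\right) - 49\right)^{2} = \left(\left(1 - \left(- \frac{1}{7}\right) 1\right) - 49\right)^{2} = \left(\left(1 - - \frac{1}{7}\right) - 49\right)^{2} = \left(\left(1 + \frac{1}{7}\right) - 49\right)^{2} = \left(\frac{8}{7} - 49\right)^{2} = \left(- \frac{335}{7}\right)^{2} = \frac{112225}{49}$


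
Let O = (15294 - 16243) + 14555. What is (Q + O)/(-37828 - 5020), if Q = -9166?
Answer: -555/5356 ≈ -0.10362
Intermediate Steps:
O = 13606 (O = -949 + 14555 = 13606)
(Q + O)/(-37828 - 5020) = (-9166 + 13606)/(-37828 - 5020) = 4440/(-42848) = 4440*(-1/42848) = -555/5356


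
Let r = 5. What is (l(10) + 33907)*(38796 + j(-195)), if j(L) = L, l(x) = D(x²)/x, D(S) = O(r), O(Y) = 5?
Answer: 2617726815/2 ≈ 1.3089e+9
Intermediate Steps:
D(S) = 5
l(x) = 5/x
(l(10) + 33907)*(38796 + j(-195)) = (5/10 + 33907)*(38796 - 195) = (5*(⅒) + 33907)*38601 = (½ + 33907)*38601 = (67815/2)*38601 = 2617726815/2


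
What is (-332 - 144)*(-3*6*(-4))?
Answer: -34272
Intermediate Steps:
(-332 - 144)*(-3*6*(-4)) = -(-8568)*(-4) = -476*72 = -34272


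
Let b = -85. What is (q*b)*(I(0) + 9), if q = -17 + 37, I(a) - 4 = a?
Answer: -22100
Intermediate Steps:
I(a) = 4 + a
q = 20
(q*b)*(I(0) + 9) = (20*(-85))*((4 + 0) + 9) = -1700*(4 + 9) = -1700*13 = -22100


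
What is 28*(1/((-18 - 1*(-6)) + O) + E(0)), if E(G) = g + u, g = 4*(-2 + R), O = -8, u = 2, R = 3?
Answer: 833/5 ≈ 166.60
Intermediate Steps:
g = 4 (g = 4*(-2 + 3) = 4*1 = 4)
E(G) = 6 (E(G) = 4 + 2 = 6)
28*(1/((-18 - 1*(-6)) + O) + E(0)) = 28*(1/((-18 - 1*(-6)) - 8) + 6) = 28*(1/((-18 + 6) - 8) + 6) = 28*(1/(-12 - 8) + 6) = 28*(1/(-20) + 6) = 28*(-1/20 + 6) = 28*(119/20) = 833/5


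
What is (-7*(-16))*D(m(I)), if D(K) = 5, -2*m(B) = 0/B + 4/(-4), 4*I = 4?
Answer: 560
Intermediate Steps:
I = 1 (I = (¼)*4 = 1)
m(B) = ½ (m(B) = -(0/B + 4/(-4))/2 = -(0 + 4*(-¼))/2 = -(0 - 1)/2 = -½*(-1) = ½)
(-7*(-16))*D(m(I)) = -7*(-16)*5 = 112*5 = 560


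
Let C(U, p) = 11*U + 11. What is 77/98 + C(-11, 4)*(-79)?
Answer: 121671/14 ≈ 8690.8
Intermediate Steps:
C(U, p) = 11 + 11*U
77/98 + C(-11, 4)*(-79) = 77/98 + (11 + 11*(-11))*(-79) = 77*(1/98) + (11 - 121)*(-79) = 11/14 - 110*(-79) = 11/14 + 8690 = 121671/14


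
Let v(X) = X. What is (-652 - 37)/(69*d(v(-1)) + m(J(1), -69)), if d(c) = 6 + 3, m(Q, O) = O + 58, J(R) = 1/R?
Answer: -689/610 ≈ -1.1295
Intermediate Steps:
m(Q, O) = 58 + O
d(c) = 9
(-652 - 37)/(69*d(v(-1)) + m(J(1), -69)) = (-652 - 37)/(69*9 + (58 - 69)) = -689/(621 - 11) = -689/610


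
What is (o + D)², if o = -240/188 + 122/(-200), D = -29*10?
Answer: 1882019065689/22090000 ≈ 85198.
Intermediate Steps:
D = -290
o = -8867/4700 (o = -240*1/188 + 122*(-1/200) = -60/47 - 61/100 = -8867/4700 ≈ -1.8866)
(o + D)² = (-8867/4700 - 290)² = (-1371867/4700)² = 1882019065689/22090000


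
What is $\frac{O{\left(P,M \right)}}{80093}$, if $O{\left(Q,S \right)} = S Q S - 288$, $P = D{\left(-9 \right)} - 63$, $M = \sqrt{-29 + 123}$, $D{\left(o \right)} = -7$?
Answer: $- \frac{68}{793} \approx -0.08575$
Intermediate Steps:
$M = \sqrt{94} \approx 9.6954$
$P = -70$ ($P = -7 - 63 = -70$)
$O{\left(Q,S \right)} = -288 + Q S^{2}$ ($O{\left(Q,S \right)} = Q S S - 288 = Q S^{2} - 288 = -288 + Q S^{2}$)
$\frac{O{\left(P,M \right)}}{80093} = \frac{-288 - 70 \left(\sqrt{94}\right)^{2}}{80093} = \left(-288 - 6580\right) \frac{1}{80093} = \left(-6868\right) \frac{1}{80093} = - \frac{68}{793}$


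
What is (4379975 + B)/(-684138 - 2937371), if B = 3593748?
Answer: -7973723/3621509 ≈ -2.2018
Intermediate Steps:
(4379975 + B)/(-684138 - 2937371) = (4379975 + 3593748)/(-684138 - 2937371) = 7973723/(-3621509) = 7973723*(-1/3621509) = -7973723/3621509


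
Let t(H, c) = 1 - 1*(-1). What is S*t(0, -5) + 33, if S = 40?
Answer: 113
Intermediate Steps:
t(H, c) = 2 (t(H, c) = 1 + 1 = 2)
S*t(0, -5) + 33 = 40*2 + 33 = 80 + 33 = 113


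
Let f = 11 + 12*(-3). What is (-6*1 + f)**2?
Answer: 961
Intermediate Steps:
f = -25 (f = 11 - 36 = -25)
(-6*1 + f)**2 = (-6*1 - 25)**2 = (-6 - 25)**2 = (-31)**2 = 961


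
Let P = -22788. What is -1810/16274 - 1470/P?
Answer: -1443625/30904326 ≈ -0.046713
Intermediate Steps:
-1810/16274 - 1470/P = -1810/16274 - 1470/(-22788) = -1810*1/16274 - 1470*(-1/22788) = -905/8137 + 245/3798 = -1443625/30904326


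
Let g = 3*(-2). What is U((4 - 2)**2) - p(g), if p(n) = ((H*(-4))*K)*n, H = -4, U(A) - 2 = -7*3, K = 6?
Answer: 557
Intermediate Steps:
U(A) = -19 (U(A) = 2 - 7*3 = 2 - 21 = -19)
g = -6
p(n) = 96*n (p(n) = (-4*(-4)*6)*n = (16*6)*n = 96*n)
U((4 - 2)**2) - p(g) = -19 - 96*(-6) = -19 - 1*(-576) = -19 + 576 = 557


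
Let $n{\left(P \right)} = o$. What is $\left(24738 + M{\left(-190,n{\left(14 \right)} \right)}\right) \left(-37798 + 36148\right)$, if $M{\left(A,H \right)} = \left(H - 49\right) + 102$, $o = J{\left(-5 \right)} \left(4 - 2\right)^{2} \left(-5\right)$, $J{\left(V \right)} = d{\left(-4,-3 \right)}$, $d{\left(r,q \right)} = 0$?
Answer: $-40905150$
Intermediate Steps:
$J{\left(V \right)} = 0$
$o = 0$ ($o = 0 \left(4 - 2\right)^{2} \left(-5\right) = 0 \cdot 2^{2} \left(-5\right) = 0 \cdot 4 \left(-5\right) = 0 \left(-5\right) = 0$)
$n{\left(P \right)} = 0$
$M{\left(A,H \right)} = 53 + H$ ($M{\left(A,H \right)} = \left(H - 49\right) + 102 = \left(-49 + H\right) + 102 = 53 + H$)
$\left(24738 + M{\left(-190,n{\left(14 \right)} \right)}\right) \left(-37798 + 36148\right) = \left(24738 + \left(53 + 0\right)\right) \left(-37798 + 36148\right) = \left(24738 + 53\right) \left(-1650\right) = 24791 \left(-1650\right) = -40905150$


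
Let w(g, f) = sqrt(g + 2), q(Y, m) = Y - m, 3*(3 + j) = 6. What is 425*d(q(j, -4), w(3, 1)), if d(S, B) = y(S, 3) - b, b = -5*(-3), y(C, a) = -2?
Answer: -7225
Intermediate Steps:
j = -1 (j = -3 + (1/3)*6 = -3 + 2 = -1)
b = 15
w(g, f) = sqrt(2 + g)
d(S, B) = -17 (d(S, B) = -2 - 1*15 = -2 - 15 = -17)
425*d(q(j, -4), w(3, 1)) = 425*(-17) = -7225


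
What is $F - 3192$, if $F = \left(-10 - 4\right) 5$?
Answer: $-3262$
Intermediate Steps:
$F = -70$ ($F = \left(-14\right) 5 = -70$)
$F - 3192 = -70 - 3192 = -3262$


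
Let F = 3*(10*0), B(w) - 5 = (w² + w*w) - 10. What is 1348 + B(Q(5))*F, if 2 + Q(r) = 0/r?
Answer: 1348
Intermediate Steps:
Q(r) = -2 (Q(r) = -2 + 0/r = -2 + 0 = -2)
B(w) = -5 + 2*w² (B(w) = 5 + ((w² + w*w) - 10) = 5 + ((w² + w²) - 10) = 5 + (2*w² - 10) = 5 + (-10 + 2*w²) = -5 + 2*w²)
F = 0 (F = 3*0 = 0)
1348 + B(Q(5))*F = 1348 + (-5 + 2*(-2)²)*0 = 1348 + (-5 + 2*4)*0 = 1348 + (-5 + 8)*0 = 1348 + 3*0 = 1348 + 0 = 1348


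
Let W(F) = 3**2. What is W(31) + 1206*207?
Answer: 249651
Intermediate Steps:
W(F) = 9
W(31) + 1206*207 = 9 + 1206*207 = 9 + 249642 = 249651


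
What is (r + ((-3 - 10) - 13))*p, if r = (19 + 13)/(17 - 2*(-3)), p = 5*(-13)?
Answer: 36790/23 ≈ 1599.6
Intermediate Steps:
p = -65
r = 32/23 (r = 32/(17 + 6) = 32/23 ≈ 1.3913)
(r + ((-3 - 10) - 13))*p = (32/23 + ((-3 - 10) - 13))*(-65) = (32/23 + (-13 - 13))*(-65) = (32/23 - 26)*(-65) = -566/23*(-65) = 36790/23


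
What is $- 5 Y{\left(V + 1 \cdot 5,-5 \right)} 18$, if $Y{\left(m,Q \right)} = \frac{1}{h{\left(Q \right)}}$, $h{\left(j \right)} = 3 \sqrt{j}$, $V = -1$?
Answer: $6 i \sqrt{5} \approx 13.416 i$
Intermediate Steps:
$Y{\left(m,Q \right)} = \frac{1}{3 \sqrt{Q}}$
$- 5 Y{\left(V + 1 \cdot 5,-5 \right)} 18 = - 5 \frac{1}{3 i \sqrt{5}} \cdot 18 = - 5 \frac{\left(- \frac{1}{5}\right) i \sqrt{5}}{3} \cdot 18 = - 5 \left(- \frac{i \sqrt{5}}{15}\right) 18 = \frac{i \sqrt{5}}{3} \cdot 18 = 6 i \sqrt{5}$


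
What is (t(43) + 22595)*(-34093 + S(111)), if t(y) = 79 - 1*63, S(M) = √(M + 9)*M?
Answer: -770876823 + 5019642*√30 ≈ -7.4338e+8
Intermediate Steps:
S(M) = M*√(9 + M) (S(M) = √(9 + M)*M = M*√(9 + M))
t(y) = 16 (t(y) = 79 - 63 = 16)
(t(43) + 22595)*(-34093 + S(111)) = (16 + 22595)*(-34093 + 111*√(9 + 111)) = 22611*(-34093 + 111*√120) = 22611*(-34093 + 111*(2*√30)) = 22611*(-34093 + 222*√30) = -770876823 + 5019642*√30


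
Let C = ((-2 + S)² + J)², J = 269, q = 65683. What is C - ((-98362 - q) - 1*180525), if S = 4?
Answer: 419099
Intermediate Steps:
C = 74529 (C = ((-2 + 4)² + 269)² = (2² + 269)² = (4 + 269)² = 273² = 74529)
C - ((-98362 - q) - 1*180525) = 74529 - ((-98362 - 1*65683) - 1*180525) = 74529 - ((-98362 - 65683) - 180525) = 74529 - (-164045 - 180525) = 74529 - 1*(-344570) = 74529 + 344570 = 419099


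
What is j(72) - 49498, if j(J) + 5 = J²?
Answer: -44319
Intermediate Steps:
j(J) = -5 + J²
j(72) - 49498 = (-5 + 72²) - 49498 = (-5 + 5184) - 49498 = 5179 - 49498 = -44319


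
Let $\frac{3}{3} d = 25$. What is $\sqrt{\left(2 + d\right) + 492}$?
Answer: $\sqrt{519} \approx 22.782$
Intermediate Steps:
$d = 25$
$\sqrt{\left(2 + d\right) + 492} = \sqrt{\left(2 + 25\right) + 492} = \sqrt{27 + 492} = \sqrt{519}$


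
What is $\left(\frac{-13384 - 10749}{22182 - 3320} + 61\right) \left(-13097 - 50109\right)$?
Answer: $- \frac{35599167747}{9431} \approx -3.7747 \cdot 10^{6}$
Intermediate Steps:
$\left(\frac{-13384 - 10749}{22182 - 3320} + 61\right) \left(-13097 - 50109\right) = \left(- \frac{24133}{18862} + 61\right) \left(-63206\right) = \frac{1126449}{18862} \left(-63206\right) = - \frac{35599167747}{9431}$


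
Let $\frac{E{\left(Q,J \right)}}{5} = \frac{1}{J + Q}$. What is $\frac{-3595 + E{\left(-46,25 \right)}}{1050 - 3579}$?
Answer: $\frac{75500}{53109} \approx 1.4216$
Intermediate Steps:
$E{\left(Q,J \right)} = \frac{5}{J + Q}$
$\frac{-3595 + E{\left(-46,25 \right)}}{1050 - 3579} = \frac{-3595 + \frac{5}{25 - 46}}{1050 - 3579} = \frac{-3595 + \frac{5}{-21}}{1050 - 3579} = \frac{-3595 + 5 \left(- \frac{1}{21}\right)}{1050 - 3579} = \frac{-3595 - \frac{5}{21}}{-2529} = \left(- \frac{75500}{21}\right) \left(- \frac{1}{2529}\right) = \frac{75500}{53109}$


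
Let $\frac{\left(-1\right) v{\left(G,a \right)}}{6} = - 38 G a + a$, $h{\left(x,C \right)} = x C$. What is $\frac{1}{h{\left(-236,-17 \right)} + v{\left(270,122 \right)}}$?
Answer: $\frac{1}{7513600} \approx 1.3309 \cdot 10^{-7}$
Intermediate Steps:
$h{\left(x,C \right)} = C x$
$v{\left(G,a \right)} = - 6 a + 228 G a$ ($v{\left(G,a \right)} = - 6 \left(- 38 G a + a\right) = - 6 \left(a - 38 G a\right) = - 6 a + 228 G a$)
$\frac{1}{h{\left(-236,-17 \right)} + v{\left(270,122 \right)}} = \frac{1}{\left(-17\right) \left(-236\right) + 6 \cdot 122 \left(-1 + 38 \cdot 270\right)} = \frac{1}{4012 + 6 \cdot 122 \left(-1 + 10260\right)} = \frac{1}{4012 + 6 \cdot 122 \cdot 10259} = \frac{1}{4012 + 7509588} = \frac{1}{7513600}$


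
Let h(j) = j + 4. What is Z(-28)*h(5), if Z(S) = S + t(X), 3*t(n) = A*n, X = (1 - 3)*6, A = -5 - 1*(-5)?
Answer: -252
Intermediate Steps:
A = 0 (A = -5 + 5 = 0)
X = -12 (X = -2*6 = -12)
t(n) = 0 (t(n) = (0*n)/3 = (1/3)*0 = 0)
h(j) = 4 + j
Z(S) = S (Z(S) = S + 0 = S)
Z(-28)*h(5) = -28*(4 + 5) = -28*9 = -252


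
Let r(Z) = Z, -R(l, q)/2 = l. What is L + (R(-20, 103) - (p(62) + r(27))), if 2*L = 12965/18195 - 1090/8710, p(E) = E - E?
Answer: 42135323/3169569 ≈ 13.294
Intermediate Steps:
p(E) = 0
R(l, q) = -2*l
L = 930926/3169569 (L = (12965/18195 - 1090/8710)/2 = (12965*(1/18195) - 1090*1/8710)/2 = (2593/3639 - 109/871)/2 = (1/2)*(1861852/3169569) = 930926/3169569 ≈ 0.29371)
L + (R(-20, 103) - (p(62) + r(27))) = 930926/3169569 + (-2*(-20) - (0 + 27)) = 930926/3169569 + (40 - 1*27) = 930926/3169569 + (40 - 27) = 930926/3169569 + 13 = 42135323/3169569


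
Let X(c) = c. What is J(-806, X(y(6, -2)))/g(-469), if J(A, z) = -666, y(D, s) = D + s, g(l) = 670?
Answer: -333/335 ≈ -0.99403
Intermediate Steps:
J(-806, X(y(6, -2)))/g(-469) = -666/670 = -666*1/670 = -333/335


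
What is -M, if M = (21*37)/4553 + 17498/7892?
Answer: -42900239/17966138 ≈ -2.3878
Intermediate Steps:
M = 42900239/17966138 (M = 777*(1/4553) + 17498*(1/7892) = 777/4553 + 8749/3946 = 42900239/17966138 ≈ 2.3878)
-M = -1*42900239/17966138 = -42900239/17966138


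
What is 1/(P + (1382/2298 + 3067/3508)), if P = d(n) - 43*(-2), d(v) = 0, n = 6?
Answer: 4030692/352587523 ≈ 0.011432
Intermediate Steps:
P = 86 (P = 0 - 43*(-2) = 0 + 86 = 86)
1/(P + (1382/2298 + 3067/3508)) = 1/(86 + (1382/2298 + 3067/3508)) = 1/(86 + (1382*(1/2298) + 3067*(1/3508))) = 1/(86 + (691/1149 + 3067/3508)) = 1/(86 + 5948011/4030692) = 1/(352587523/4030692) = 4030692/352587523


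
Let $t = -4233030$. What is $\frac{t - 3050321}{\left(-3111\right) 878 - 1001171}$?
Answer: $\frac{7283351}{3732629} \approx 1.9513$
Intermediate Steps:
$\frac{t - 3050321}{\left(-3111\right) 878 - 1001171} = \frac{-4233030 - 3050321}{\left(-3111\right) 878 - 1001171} = - \frac{7283351}{-2731458 - 1001171} = - \frac{7283351}{-3732629} = \left(-7283351\right) \left(- \frac{1}{3732629}\right) = \frac{7283351}{3732629}$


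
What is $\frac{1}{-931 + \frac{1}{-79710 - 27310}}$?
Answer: $- \frac{107020}{99635621} \approx -0.0010741$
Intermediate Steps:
$\frac{1}{-931 + \frac{1}{-79710 - 27310}} = \frac{1}{-931 + \frac{1}{-107020}} = \frac{1}{-931 - \frac{1}{107020}} = \frac{1}{- \frac{99635621}{107020}} = - \frac{107020}{99635621}$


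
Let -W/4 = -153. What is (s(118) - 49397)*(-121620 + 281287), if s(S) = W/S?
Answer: -465288319039/59 ≈ -7.8862e+9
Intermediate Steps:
W = 612 (W = -4*(-153) = 612)
s(S) = 612/S
(s(118) - 49397)*(-121620 + 281287) = (612/118 - 49397)*(-121620 + 281287) = (612*(1/118) - 49397)*159667 = (306/59 - 49397)*159667 = -2914117/59*159667 = -465288319039/59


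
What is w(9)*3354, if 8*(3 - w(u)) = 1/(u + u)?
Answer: 240929/24 ≈ 10039.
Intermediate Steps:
w(u) = 3 - 1/(16*u) (w(u) = 3 - 1/(8*(u + u)) = 3 - 1/(2*u)/8 = 3 - 1/(16*u))
w(9)*3354 = (3 - 1/16/9)*3354 = (3 - 1/16*1/9)*3354 = (3 - 1/144)*3354 = (431/144)*3354 = 240929/24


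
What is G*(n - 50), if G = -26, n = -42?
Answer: 2392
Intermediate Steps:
G*(n - 50) = -26*(-42 - 50) = -26*(-92) = 2392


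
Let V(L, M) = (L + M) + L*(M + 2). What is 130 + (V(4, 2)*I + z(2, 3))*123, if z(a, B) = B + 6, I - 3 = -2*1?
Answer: 3943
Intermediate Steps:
I = 1 (I = 3 - 2*1 = 3 - 2 = 1)
z(a, B) = 6 + B
V(L, M) = L + M + L*(2 + M) (V(L, M) = (L + M) + L*(2 + M) = L + M + L*(2 + M))
130 + (V(4, 2)*I + z(2, 3))*123 = 130 + ((2 + 3*4 + 4*2)*1 + (6 + 3))*123 = 130 + ((2 + 12 + 8)*1 + 9)*123 = 130 + (22*1 + 9)*123 = 130 + (22 + 9)*123 = 130 + 31*123 = 130 + 3813 = 3943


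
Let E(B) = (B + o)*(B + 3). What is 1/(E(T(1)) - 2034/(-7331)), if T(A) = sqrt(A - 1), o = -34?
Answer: -7331/745728 ≈ -0.0098307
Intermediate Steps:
T(A) = sqrt(-1 + A)
E(B) = (-34 + B)*(3 + B) (E(B) = (B - 34)*(B + 3) = (-34 + B)*(3 + B))
1/(E(T(1)) - 2034/(-7331)) = 1/((-102 + (sqrt(-1 + 1))**2 - 31*sqrt(-1 + 1)) - 2034/(-7331)) = 1/((-102 + (sqrt(0))**2 - 31*sqrt(0)) - 2034*(-1/7331)) = 1/((-102 + 0**2 - 31*0) + 2034/7331) = 1/((-102 + 0 + 0) + 2034/7331) = 1/(-102 + 2034/7331) = 1/(-745728/7331) = -7331/745728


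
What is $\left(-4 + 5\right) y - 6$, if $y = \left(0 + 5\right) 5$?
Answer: $19$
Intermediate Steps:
$y = 25$ ($y = 5 \cdot 5 = 25$)
$\left(-4 + 5\right) y - 6 = \left(-4 + 5\right) 25 - 6 = 1 \cdot 25 - 6 = 25 - 6 = 19$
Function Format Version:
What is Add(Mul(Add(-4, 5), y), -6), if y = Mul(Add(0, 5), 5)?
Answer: 19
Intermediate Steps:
y = 25 (y = Mul(5, 5) = 25)
Add(Mul(Add(-4, 5), y), -6) = Add(Mul(Add(-4, 5), 25), -6) = Add(Mul(1, 25), -6) = Add(25, -6) = 19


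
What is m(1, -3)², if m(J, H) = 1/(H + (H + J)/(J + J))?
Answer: 1/16 ≈ 0.062500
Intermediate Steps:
m(J, H) = 1/(H + (H + J)/(2*J)) (m(J, H) = 1/(H + (H + J)/((2*J))) = 1/(H + (H + J)*(1/(2*J))) = 1/(H + (H + J)/(2*J)))
m(1, -3)² = (2*1/(-3 + 1 + 2*(-3)*1))² = (2*1/(-3 + 1 - 6))² = (2*1/(-8))² = (2*1*(-⅛))² = (-¼)² = 1/16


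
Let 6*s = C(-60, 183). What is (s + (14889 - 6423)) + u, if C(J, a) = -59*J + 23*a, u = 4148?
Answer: 27811/2 ≈ 13906.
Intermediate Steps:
s = 2583/2 (s = (-59*(-60) + 23*183)/6 = (3540 + 4209)/6 = (1/6)*7749 = 2583/2 ≈ 1291.5)
(s + (14889 - 6423)) + u = (2583/2 + (14889 - 6423)) + 4148 = (2583/2 + 8466) + 4148 = 19515/2 + 4148 = 27811/2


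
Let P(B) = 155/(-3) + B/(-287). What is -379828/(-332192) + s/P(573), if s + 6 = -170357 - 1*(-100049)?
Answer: 1258035678055/959287448 ≈ 1311.4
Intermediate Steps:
s = -70314 (s = -6 + (-170357 - 1*(-100049)) = -6 + (-170357 + 100049) = -6 - 70308 = -70314)
P(B) = -155/3 - B/287 (P(B) = 155*(-⅓) + B*(-1/287) = -155/3 - B/287)
-379828/(-332192) + s/P(573) = -379828/(-332192) - 70314/(-155/3 - 1/287*573) = -379828*(-1/332192) - 70314/(-155/3 - 573/287) = 94957/83048 - 70314/(-46204/861) = 94957/83048 - 70314*(-861/46204) = 94957/83048 + 30270177/23102 = 1258035678055/959287448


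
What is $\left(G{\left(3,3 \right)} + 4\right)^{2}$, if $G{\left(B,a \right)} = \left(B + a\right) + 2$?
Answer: $144$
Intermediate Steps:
$G{\left(B,a \right)} = 2 + B + a$
$\left(G{\left(3,3 \right)} + 4\right)^{2} = \left(\left(2 + 3 + 3\right) + 4\right)^{2} = \left(8 + 4\right)^{2} = 12^{2} = 144$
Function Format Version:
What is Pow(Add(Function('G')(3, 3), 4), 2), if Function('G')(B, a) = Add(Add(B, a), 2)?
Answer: 144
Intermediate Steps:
Function('G')(B, a) = Add(2, B, a)
Pow(Add(Function('G')(3, 3), 4), 2) = Pow(Add(Add(2, 3, 3), 4), 2) = Pow(Add(8, 4), 2) = Pow(12, 2) = 144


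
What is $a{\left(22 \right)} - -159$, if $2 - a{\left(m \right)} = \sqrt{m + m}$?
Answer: $161 - 2 \sqrt{11} \approx 154.37$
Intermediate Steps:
$a{\left(m \right)} = 2 - \sqrt{2} \sqrt{m}$ ($a{\left(m \right)} = 2 - \sqrt{m + m} = 2 - \sqrt{2 m} = 2 - \sqrt{2} \sqrt{m}$)
$a{\left(22 \right)} - -159 = \left(2 - \sqrt{2} \sqrt{22}\right) - -159 = \left(2 - 2 \sqrt{11}\right) + 159 = 161 - 2 \sqrt{11}$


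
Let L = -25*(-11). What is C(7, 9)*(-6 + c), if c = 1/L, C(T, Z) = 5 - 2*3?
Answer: 1649/275 ≈ 5.9964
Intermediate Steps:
C(T, Z) = -1 (C(T, Z) = 5 - 6 = -1)
L = 275
c = 1/275 ≈ 0.0036364
C(7, 9)*(-6 + c) = -(-6 + 1/275) = -1*(-1649/275) = 1649/275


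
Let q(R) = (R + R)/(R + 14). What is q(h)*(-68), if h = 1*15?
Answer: -2040/29 ≈ -70.345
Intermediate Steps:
h = 15
q(R) = 2*R/(14 + R) (q(R) = (2*R)/(14 + R) = 2*R/(14 + R))
q(h)*(-68) = (2*15/(14 + 15))*(-68) = (2*15/29)*(-68) = (2*15*(1/29))*(-68) = (30/29)*(-68) = -2040/29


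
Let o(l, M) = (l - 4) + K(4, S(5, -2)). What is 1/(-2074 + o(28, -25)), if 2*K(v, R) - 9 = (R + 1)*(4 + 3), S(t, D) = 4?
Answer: -1/2028 ≈ -0.00049310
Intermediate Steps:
K(v, R) = 8 + 7*R/2 (K(v, R) = 9/2 + ((R + 1)*(4 + 3))/2 = 9/2 + ((1 + R)*7)/2 = 9/2 + (7 + 7*R)/2 = 9/2 + (7/2 + 7*R/2) = 8 + 7*R/2)
o(l, M) = 18 + l (o(l, M) = (l - 4) + (8 + (7/2)*4) = (-4 + l) + (8 + 14) = (-4 + l) + 22 = 18 + l)
1/(-2074 + o(28, -25)) = 1/(-2074 + (18 + 28)) = 1/(-2074 + 46) = 1/(-2028) = -1/2028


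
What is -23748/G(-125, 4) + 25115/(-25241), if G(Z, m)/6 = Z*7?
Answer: 77928253/22085875 ≈ 3.5284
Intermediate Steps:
G(Z, m) = 42*Z (G(Z, m) = 6*(Z*7) = 6*(7*Z) = 42*Z)
-23748/G(-125, 4) + 25115/(-25241) = -23748/(42*(-125)) + 25115/(-25241) = -23748/(-5250) + 25115*(-1/25241) = -23748*(-1/5250) - 25115/25241 = 3958/875 - 25115/25241 = 77928253/22085875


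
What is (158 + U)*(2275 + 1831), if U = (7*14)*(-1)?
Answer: 246360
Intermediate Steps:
U = -98 (U = 98*(-1) = -98)
(158 + U)*(2275 + 1831) = (158 - 98)*(2275 + 1831) = 60*4106 = 246360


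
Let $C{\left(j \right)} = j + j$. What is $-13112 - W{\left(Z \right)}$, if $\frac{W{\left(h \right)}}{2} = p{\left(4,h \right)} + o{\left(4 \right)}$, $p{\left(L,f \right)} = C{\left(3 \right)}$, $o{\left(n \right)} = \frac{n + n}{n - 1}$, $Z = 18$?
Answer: $- \frac{39388}{3} \approx -13129.0$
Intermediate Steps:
$C{\left(j \right)} = 2 j$
$o{\left(n \right)} = \frac{2 n}{-1 + n}$
$p{\left(L,f \right)} = 6$ ($p{\left(L,f \right)} = 2 \cdot 3 = 6$)
$W{\left(h \right)} = \frac{52}{3}$ ($W{\left(h \right)} = 2 \left(6 + 2 \cdot 4 \frac{1}{-1 + 4}\right) = 2 \left(6 + 2 \cdot 4 \cdot \frac{1}{3}\right) = 2 \left(6 + \frac{8}{3}\right) = 2 \cdot \frac{26}{3} = \frac{52}{3}$)
$-13112 - W{\left(Z \right)} = -13112 - \frac{52}{3} = - \frac{39388}{3}$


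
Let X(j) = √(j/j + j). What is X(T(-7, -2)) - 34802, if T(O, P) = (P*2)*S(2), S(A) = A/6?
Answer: -34802 + I*√3/3 ≈ -34802.0 + 0.57735*I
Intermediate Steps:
S(A) = A/6 (S(A) = A*(⅙) = A/6)
T(O, P) = 2*P/3 (T(O, P) = (P*2)*((⅙)*2) = (2*P)*(⅓) = 2*P/3)
X(j) = √(1 + j)
X(T(-7, -2)) - 34802 = √(1 + (⅔)*(-2)) - 34802 = √(1 - 4/3) - 34802 = √(-⅓) - 34802 = I*√3/3 - 34802 = -34802 + I*√3/3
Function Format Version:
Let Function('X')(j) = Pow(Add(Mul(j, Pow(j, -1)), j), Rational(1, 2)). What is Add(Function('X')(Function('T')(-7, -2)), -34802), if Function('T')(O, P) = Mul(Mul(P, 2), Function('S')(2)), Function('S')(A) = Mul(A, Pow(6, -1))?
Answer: Add(-34802, Mul(Rational(1, 3), I, Pow(3, Rational(1, 2)))) ≈ Add(-34802., Mul(0.57735, I))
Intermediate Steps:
Function('S')(A) = Mul(Rational(1, 6), A) (Function('S')(A) = Mul(A, Rational(1, 6)) = Mul(Rational(1, 6), A))
Function('T')(O, P) = Mul(Rational(2, 3), P) (Function('T')(O, P) = Mul(Mul(P, 2), Mul(Rational(1, 6), 2)) = Mul(Mul(2, P), Rational(1, 3)) = Mul(Rational(2, 3), P))
Function('X')(j) = Pow(Add(1, j), Rational(1, 2))
Add(Function('X')(Function('T')(-7, -2)), -34802) = Add(Pow(Add(1, Mul(Rational(2, 3), -2)), Rational(1, 2)), -34802) = Add(Pow(Add(1, Rational(-4, 3)), Rational(1, 2)), -34802) = Add(Pow(Rational(-1, 3), Rational(1, 2)), -34802) = Add(Mul(Rational(1, 3), I, Pow(3, Rational(1, 2))), -34802) = Add(-34802, Mul(Rational(1, 3), I, Pow(3, Rational(1, 2))))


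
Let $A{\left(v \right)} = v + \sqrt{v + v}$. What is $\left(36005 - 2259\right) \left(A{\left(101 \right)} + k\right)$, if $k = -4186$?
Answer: $-137852410 + 33746 \sqrt{202} \approx -1.3737 \cdot 10^{8}$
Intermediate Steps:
$A{\left(v \right)} = v + \sqrt{2} \sqrt{v}$ ($A{\left(v \right)} = v + \sqrt{2 v} = v + \sqrt{2} \sqrt{v}$)
$\left(36005 - 2259\right) \left(A{\left(101 \right)} + k\right) = \left(36005 - 2259\right) \left(\left(101 + \sqrt{2} \sqrt{101}\right) - 4186\right) = 33746 \left(\left(101 + \sqrt{202}\right) - 4186\right) = 33746 \left(-4085 + \sqrt{202}\right) = -137852410 + 33746 \sqrt{202}$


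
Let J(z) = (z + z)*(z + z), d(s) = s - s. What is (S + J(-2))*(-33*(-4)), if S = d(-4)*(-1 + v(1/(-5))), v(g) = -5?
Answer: 2112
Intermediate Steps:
d(s) = 0
J(z) = 4*z² (J(z) = (2*z)*(2*z) = 4*z²)
S = 0 (S = 0*(-1 - 5) = 0*(-6) = 0)
(S + J(-2))*(-33*(-4)) = (0 + 4*(-2)²)*(-33*(-4)) = (0 + 4*4)*132 = (0 + 16)*132 = 16*132 = 2112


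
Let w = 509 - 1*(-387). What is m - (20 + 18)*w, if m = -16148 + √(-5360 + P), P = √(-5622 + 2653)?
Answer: -50196 + √(-5360 + I*√2969) ≈ -50196.0 + 73.213*I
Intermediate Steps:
P = I*√2969 (P = √(-2969) = I*√2969 ≈ 54.489*I)
w = 896 (w = 509 + 387 = 896)
m = -16148 + √(-5360 + I*√2969) ≈ -16148.0 + 73.213*I
m - (20 + 18)*w = (-16148 + √(-5360 + I*√2969)) - (20 + 18)*896 = (-16148 + √(-5360 + I*√2969)) - 38*896 = (-16148 + √(-5360 + I*√2969)) - 1*34048 = (-16148 + √(-5360 + I*√2969)) - 34048 = -50196 + √(-5360 + I*√2969)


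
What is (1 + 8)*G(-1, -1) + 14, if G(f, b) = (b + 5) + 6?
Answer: 104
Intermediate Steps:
G(f, b) = 11 + b (G(f, b) = (5 + b) + 6 = 11 + b)
(1 + 8)*G(-1, -1) + 14 = (1 + 8)*(11 - 1) + 14 = 9*10 + 14 = 90 + 14 = 104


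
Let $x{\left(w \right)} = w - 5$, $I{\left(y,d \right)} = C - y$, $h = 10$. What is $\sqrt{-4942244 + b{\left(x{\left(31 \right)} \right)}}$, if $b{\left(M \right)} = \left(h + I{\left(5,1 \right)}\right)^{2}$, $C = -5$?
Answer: $2 i \sqrt{1235561} \approx 2223.1 i$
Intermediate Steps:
$I{\left(y,d \right)} = -5 - y$
$x{\left(w \right)} = -5 + w$
$b{\left(M \right)} = 0$ ($b{\left(M \right)} = \left(10 - 10\right)^{2} = 0^{2} = 0$)
$\sqrt{-4942244 + b{\left(x{\left(31 \right)} \right)}} = \sqrt{-4942244 + 0} = \sqrt{-4942244} = 2 i \sqrt{1235561}$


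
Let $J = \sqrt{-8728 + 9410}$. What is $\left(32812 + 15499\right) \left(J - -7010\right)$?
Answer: $338660110 + 48311 \sqrt{682} \approx 3.3992 \cdot 10^{8}$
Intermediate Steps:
$J = \sqrt{682} \approx 26.115$
$\left(32812 + 15499\right) \left(J - -7010\right) = \left(32812 + 15499\right) \left(\sqrt{682} - -7010\right) = 48311 \left(\sqrt{682} + \left(-16647 + 23657\right)\right) = 48311 \left(\sqrt{682} + 7010\right) = 48311 \left(7010 + \sqrt{682}\right) = 338660110 + 48311 \sqrt{682}$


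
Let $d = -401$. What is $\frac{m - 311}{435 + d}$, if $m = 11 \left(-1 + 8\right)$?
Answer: $- \frac{117}{17} \approx -6.8824$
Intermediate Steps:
$m = 77$ ($m = 11 \cdot 7 = 77$)
$\frac{m - 311}{435 + d} = \frac{77 - 311}{435 - 401} = - \frac{234}{34} = \left(-234\right) \frac{1}{34} = - \frac{117}{17}$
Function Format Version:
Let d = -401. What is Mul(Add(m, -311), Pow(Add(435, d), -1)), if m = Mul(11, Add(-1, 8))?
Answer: Rational(-117, 17) ≈ -6.8824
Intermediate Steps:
m = 77 (m = Mul(11, 7) = 77)
Mul(Add(m, -311), Pow(Add(435, d), -1)) = Mul(Add(77, -311), Pow(Add(435, -401), -1)) = Mul(-234, Pow(34, -1)) = Mul(-234, Rational(1, 34)) = Rational(-117, 17)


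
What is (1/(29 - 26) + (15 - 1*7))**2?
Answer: 625/9 ≈ 69.444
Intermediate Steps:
(1/(29 - 26) + (15 - 1*7))**2 = (1/3 + (15 - 7))**2 = (1/3 + 8)**2 = (25/3)**2 = 625/9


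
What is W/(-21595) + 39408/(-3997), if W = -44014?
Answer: -96441686/12330745 ≈ -7.8212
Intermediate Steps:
W/(-21595) + 39408/(-3997) = -44014/(-21595) + 39408/(-3997) = -44014*(-1/21595) + 39408*(-1/3997) = 44014/21595 - 39408/3997 = -96441686/12330745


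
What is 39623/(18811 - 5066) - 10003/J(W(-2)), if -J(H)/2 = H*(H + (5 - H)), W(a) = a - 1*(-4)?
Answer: 27656739/54980 ≈ 503.03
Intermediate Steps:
W(a) = 4 + a (W(a) = a + 4 = 4 + a)
J(H) = -10*H (J(H) = -2*H*(H + (5 - H)) = -2*H*5 = -10*H)
39623/(18811 - 5066) - 10003/J(W(-2)) = 39623/(18811 - 5066) - 10003*(-1/(10*(4 - 2))) = 39623/13745 - 10003/((-10*2)) = 39623*(1/13745) - 10003/(-20) = 39623/13745 - 10003*(-1/20) = 39623/13745 + 10003/20 = 27656739/54980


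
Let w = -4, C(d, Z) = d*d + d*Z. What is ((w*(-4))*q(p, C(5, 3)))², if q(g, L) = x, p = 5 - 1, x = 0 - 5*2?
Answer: 25600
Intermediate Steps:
C(d, Z) = d² + Z*d
x = -10 (x = 0 - 10 = -10)
p = 4
q(g, L) = -10
((w*(-4))*q(p, C(5, 3)))² = (-4*(-4)*(-10))² = (16*(-10))² = (-160)² = 25600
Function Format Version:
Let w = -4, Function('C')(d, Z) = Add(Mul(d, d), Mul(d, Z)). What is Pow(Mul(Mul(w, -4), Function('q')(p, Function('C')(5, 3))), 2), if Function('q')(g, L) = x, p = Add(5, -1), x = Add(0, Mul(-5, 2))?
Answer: 25600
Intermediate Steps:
Function('C')(d, Z) = Add(Pow(d, 2), Mul(Z, d))
x = -10 (x = Add(0, -10) = -10)
p = 4
Function('q')(g, L) = -10
Pow(Mul(Mul(w, -4), Function('q')(p, Function('C')(5, 3))), 2) = Pow(Mul(Mul(-4, -4), -10), 2) = Pow(Mul(16, -10), 2) = Pow(-160, 2) = 25600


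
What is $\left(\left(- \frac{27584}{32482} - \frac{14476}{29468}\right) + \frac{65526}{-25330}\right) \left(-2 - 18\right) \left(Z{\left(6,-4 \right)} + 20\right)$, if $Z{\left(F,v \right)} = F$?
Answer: $\frac{4153889370176}{2034006599} \approx 2042.2$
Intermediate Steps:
$\left(\left(- \frac{27584}{32482} - \frac{14476}{29468}\right) + \frac{65526}{-25330}\right) \left(-2 - 18\right) \left(Z{\left(6,-4 \right)} + 20\right) = \left(\left(- \frac{27584}{32482} - \frac{14476}{29468}\right) + \frac{65526}{-25330}\right) \left(-2 - 18\right) \left(6 + 20\right) = \left(\left(\left(-27584\right) \frac{1}{32482} - \frac{3619}{7367}\right) + 65526 \left(- \frac{1}{25330}\right)\right) \left(\left(-20\right) 26\right) = \left(\left(- \frac{13792}{16241} - \frac{3619}{7367}\right) - \frac{32763}{12665}\right) \left(-520\right) = \left(- \frac{160381843}{119647447} - \frac{32763}{12665}\right) \left(-520\right) = \left(- \frac{39941243944}{10170032995}\right) \left(-520\right) = \frac{4153889370176}{2034006599}$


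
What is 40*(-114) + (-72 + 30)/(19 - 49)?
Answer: -22793/5 ≈ -4558.6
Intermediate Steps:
40*(-114) + (-72 + 30)/(19 - 49) = -4560 - 42/(-30) = -4560 - 42*(-1/30) = -4560 + 7/5 = -22793/5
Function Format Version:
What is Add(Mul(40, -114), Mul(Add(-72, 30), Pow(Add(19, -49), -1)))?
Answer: Rational(-22793, 5) ≈ -4558.6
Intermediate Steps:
Add(Mul(40, -114), Mul(Add(-72, 30), Pow(Add(19, -49), -1))) = Add(-4560, Mul(-42, Pow(-30, -1))) = Add(-4560, Mul(-42, Rational(-1, 30))) = Add(-4560, Rational(7, 5)) = Rational(-22793, 5)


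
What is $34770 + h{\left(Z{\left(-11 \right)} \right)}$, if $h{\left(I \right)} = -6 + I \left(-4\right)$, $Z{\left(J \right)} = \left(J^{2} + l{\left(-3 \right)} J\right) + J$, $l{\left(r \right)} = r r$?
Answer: $34720$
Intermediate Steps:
$l{\left(r \right)} = r^{2}$
$Z{\left(J \right)} = J^{2} + 10 J$ ($Z{\left(J \right)} = \left(J^{2} + \left(-3\right)^{2} J\right) + J = \left(J^{2} + 9 J\right) + J = J^{2} + 10 J$)
$h{\left(I \right)} = -6 - 4 I$
$34770 + h{\left(Z{\left(-11 \right)} \right)} = 34770 - \left(6 + 4 \left(- 11 \left(10 - 11\right)\right)\right) = 34770 - \left(6 + 4 \left(\left(-11\right) \left(-1\right)\right)\right) = 34770 - 50 = 34720$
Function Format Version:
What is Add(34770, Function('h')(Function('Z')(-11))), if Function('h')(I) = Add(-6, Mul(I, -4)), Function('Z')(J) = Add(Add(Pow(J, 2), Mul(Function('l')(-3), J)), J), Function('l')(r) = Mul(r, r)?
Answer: 34720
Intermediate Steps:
Function('l')(r) = Pow(r, 2)
Function('Z')(J) = Add(Pow(J, 2), Mul(10, J)) (Function('Z')(J) = Add(Add(Pow(J, 2), Mul(Pow(-3, 2), J)), J) = Add(Add(Pow(J, 2), Mul(9, J)), J) = Add(Pow(J, 2), Mul(10, J)))
Function('h')(I) = Add(-6, Mul(-4, I))
Add(34770, Function('h')(Function('Z')(-11))) = Add(34770, Add(-6, Mul(-4, Mul(-11, Add(10, -11))))) = Add(34770, Add(-6, Mul(-4, Mul(-11, -1)))) = Add(34770, Add(-6, Mul(-4, 11))) = Add(34770, Add(-6, -44)) = Add(34770, -50) = 34720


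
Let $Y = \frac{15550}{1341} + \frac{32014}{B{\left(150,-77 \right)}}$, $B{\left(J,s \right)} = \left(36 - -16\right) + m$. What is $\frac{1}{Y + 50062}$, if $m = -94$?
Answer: $\frac{9387}{462885715} \approx 2.0279 \cdot 10^{-5}$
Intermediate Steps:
$B{\left(J,s \right)} = -42$ ($B{\left(J,s \right)} = \left(36 - -16\right) - 94 = \left(36 + 16\right) - 94 = 52 - 94 = -42$)
$Y = - \frac{7046279}{9387}$ ($Y = \frac{15550}{1341} + \frac{32014}{-42} = 15550 \cdot \frac{1}{1341} + 32014 \left(- \frac{1}{42}\right) = \frac{15550}{1341} - \frac{16007}{21} = - \frac{7046279}{9387} \approx -750.64$)
$\frac{1}{Y + 50062} = \frac{1}{- \frac{7046279}{9387} + 50062} = \frac{1}{\frac{462885715}{9387}} = \frac{9387}{462885715}$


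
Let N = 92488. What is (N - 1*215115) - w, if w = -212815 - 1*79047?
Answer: 169235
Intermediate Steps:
w = -291862 (w = -212815 - 79047 = -291862)
(N - 1*215115) - w = (92488 - 1*215115) - 1*(-291862) = (92488 - 215115) + 291862 = -122627 + 291862 = 169235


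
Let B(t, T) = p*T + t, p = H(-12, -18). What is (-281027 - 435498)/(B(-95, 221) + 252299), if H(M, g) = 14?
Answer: -716525/255298 ≈ -2.8066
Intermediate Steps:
p = 14
B(t, T) = t + 14*T (B(t, T) = 14*T + t = t + 14*T)
(-281027 - 435498)/(B(-95, 221) + 252299) = (-281027 - 435498)/((-95 + 14*221) + 252299) = -716525/((-95 + 3094) + 252299) = -716525/(2999 + 252299) = -716525/255298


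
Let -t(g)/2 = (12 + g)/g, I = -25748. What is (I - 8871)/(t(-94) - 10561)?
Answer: 1627093/496449 ≈ 3.2775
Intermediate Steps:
t(g) = -2*(12 + g)/g
(I - 8871)/(t(-94) - 10561) = (-25748 - 8871)/((-2 - 24/(-94)) - 10561) = -34619/((-2 - 24*(-1/94)) - 10561) = -34619/((-2 + 12/47) - 10561) = -34619/(-82/47 - 10561) = -34619/(-496449/47) = -34619*(-47/496449) = 1627093/496449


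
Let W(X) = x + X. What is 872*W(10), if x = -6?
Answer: 3488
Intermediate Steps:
W(X) = -6 + X
872*W(10) = 872*(-6 + 10) = 872*4 = 3488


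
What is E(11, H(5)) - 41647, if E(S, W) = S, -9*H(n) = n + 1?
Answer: -41636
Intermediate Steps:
H(n) = -⅑ - n/9 (H(n) = -(n + 1)/9 = -(1 + n)/9 = -⅑ - n/9)
E(11, H(5)) - 41647 = 11 - 41647 = -41636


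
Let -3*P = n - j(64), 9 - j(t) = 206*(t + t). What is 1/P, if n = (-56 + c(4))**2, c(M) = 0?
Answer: -3/29495 ≈ -0.00010171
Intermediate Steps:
j(t) = 9 - 412*t (j(t) = 9 - 206*(t + t) = 9 - 206*2*t = 9 - 412*t)
n = 3136 (n = (-56 + 0)**2 = (-56)**2 = 3136)
P = -29495/3 (P = -(3136 - (9 - 412*64))/3 = -(3136 - (9 - 26368))/3 = -(3136 - 1*(-26359))/3 = -(3136 + 26359)/3 = -1/3*29495 = -29495/3 ≈ -9831.7)
1/P = 1/(-29495/3) = -3/29495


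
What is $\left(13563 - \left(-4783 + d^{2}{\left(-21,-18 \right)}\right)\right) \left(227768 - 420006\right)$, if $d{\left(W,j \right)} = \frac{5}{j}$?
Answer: $- \frac{571338929401}{162} \approx -3.5268 \cdot 10^{9}$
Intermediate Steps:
$\left(13563 - \left(-4783 + d^{2}{\left(-21,-18 \right)}\right)\right) \left(227768 - 420006\right) = \left(13563 + \left(4783 - \left(\frac{5}{-18}\right)^{2}\right)\right) \left(227768 - 420006\right) = \left(13563 + \left(4783 - \left(5 \left(- \frac{1}{18}\right)\right)^{2}\right)\right) \left(-192238\right) = \left(13563 + \left(4783 - \left(- \frac{5}{18}\right)^{2}\right)\right) \left(-192238\right) = \left(13563 + \left(4783 - \frac{25}{324}\right)\right) \left(-192238\right) = \left(13563 + \frac{1549667}{324}\right) \left(-192238\right) = \frac{5944079}{324} \left(-192238\right) = - \frac{571338929401}{162}$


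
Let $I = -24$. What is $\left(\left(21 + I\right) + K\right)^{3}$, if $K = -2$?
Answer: $-125$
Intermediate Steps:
$\left(\left(21 + I\right) + K\right)^{3} = \left(\left(21 - 24\right) - 2\right)^{3} = \left(-3 - 2\right)^{3} = \left(-5\right)^{3} = -125$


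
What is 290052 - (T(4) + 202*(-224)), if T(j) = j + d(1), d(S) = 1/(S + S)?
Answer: 670591/2 ≈ 3.3530e+5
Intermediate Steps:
d(S) = 1/(2*S)
T(j) = 1/2 + j (T(j) = j + (1/2)/1 = j + (1/2)*1 = j + 1/2 = 1/2 + j)
290052 - (T(4) + 202*(-224)) = 290052 - ((1/2 + 4) + 202*(-224)) = 290052 - (9/2 - 45248) = 290052 - 1*(-90487/2) = 290052 + 90487/2 = 670591/2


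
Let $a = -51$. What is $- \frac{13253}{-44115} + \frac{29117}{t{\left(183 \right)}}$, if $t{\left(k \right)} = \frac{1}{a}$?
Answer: $- \frac{65509305952}{44115} \approx -1.485 \cdot 10^{6}$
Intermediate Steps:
$t{\left(k \right)} = - \frac{1}{51}$ ($t{\left(k \right)} = \frac{1}{-51} = - \frac{1}{51}$)
$- \frac{13253}{-44115} + \frac{29117}{t{\left(183 \right)}} = - \frac{13253}{-44115} + \frac{29117}{- \frac{1}{51}} = \left(-13253\right) \left(- \frac{1}{44115}\right) + 29117 \left(-51\right) = \frac{13253}{44115} - 1484967 = - \frac{65509305952}{44115}$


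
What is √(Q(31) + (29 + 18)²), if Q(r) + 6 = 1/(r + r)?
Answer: √8468394/62 ≈ 46.936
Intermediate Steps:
Q(r) = -6 + 1/(2*r) (Q(r) = -6 + 1/(r + r) = -6 + 1/(2*r))
√(Q(31) + (29 + 18)²) = √((-6 + (½)/31) + (29 + 18)²) = √((-6 + (½)*(1/31)) + 47²) = √((-6 + 1/62) + 2209) = √(-371/62 + 2209) = √(136587/62) = √8468394/62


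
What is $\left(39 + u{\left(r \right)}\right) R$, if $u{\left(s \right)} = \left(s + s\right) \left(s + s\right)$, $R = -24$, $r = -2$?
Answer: $-1320$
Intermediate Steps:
$u{\left(s \right)} = 4 s^{2}$ ($u{\left(s \right)} = 2 s 2 s = 4 s^{2}$)
$\left(39 + u{\left(r \right)}\right) R = \left(39 + 4 \left(-2\right)^{2}\right) \left(-24\right) = \left(39 + 4 \cdot 4\right) \left(-24\right) = \left(39 + 16\right) \left(-24\right) = 55 \left(-24\right) = -1320$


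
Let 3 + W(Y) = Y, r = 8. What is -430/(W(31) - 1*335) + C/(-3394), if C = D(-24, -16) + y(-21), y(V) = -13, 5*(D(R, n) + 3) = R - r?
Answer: 3665742/2604895 ≈ 1.4073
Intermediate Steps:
W(Y) = -3 + Y
D(R, n) = -23/5 + R/5 (D(R, n) = -3 + (R - 1*8)/5 = -3 + (R - 8)/5 = -3 + (-8 + R)/5 = -3 + (-8/5 + R/5) = -23/5 + R/5)
C = -112/5 (C = (-23/5 + (1/5)*(-24)) - 13 = (-23/5 - 24/5) - 13 = -47/5 - 13 = -112/5 ≈ -22.400)
-430/(W(31) - 1*335) + C/(-3394) = -430/((-3 + 31) - 1*335) - 112/5/(-3394) = -430/(28 - 335) - 112/5*(-1/3394) = -430/(-307) + 56/8485 = -430*(-1/307) + 56/8485 = 430/307 + 56/8485 = 3665742/2604895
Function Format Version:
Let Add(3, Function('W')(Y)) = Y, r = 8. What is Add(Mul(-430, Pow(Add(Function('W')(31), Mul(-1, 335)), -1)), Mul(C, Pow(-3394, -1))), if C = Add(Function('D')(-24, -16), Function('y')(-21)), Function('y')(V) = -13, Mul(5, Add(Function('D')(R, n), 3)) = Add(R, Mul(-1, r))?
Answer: Rational(3665742, 2604895) ≈ 1.4073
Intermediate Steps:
Function('W')(Y) = Add(-3, Y)
Function('D')(R, n) = Add(Rational(-23, 5), Mul(Rational(1, 5), R)) (Function('D')(R, n) = Add(-3, Mul(Rational(1, 5), Add(R, Mul(-1, 8)))) = Add(-3, Mul(Rational(1, 5), Add(R, -8))) = Add(-3, Mul(Rational(1, 5), Add(-8, R))) = Add(-3, Add(Rational(-8, 5), Mul(Rational(1, 5), R))) = Add(Rational(-23, 5), Mul(Rational(1, 5), R)))
C = Rational(-112, 5) (C = Add(Add(Rational(-23, 5), Mul(Rational(1, 5), -24)), -13) = Add(Add(Rational(-23, 5), Rational(-24, 5)), -13) = Add(Rational(-47, 5), -13) = Rational(-112, 5) ≈ -22.400)
Add(Mul(-430, Pow(Add(Function('W')(31), Mul(-1, 335)), -1)), Mul(C, Pow(-3394, -1))) = Add(Mul(-430, Pow(Add(Add(-3, 31), Mul(-1, 335)), -1)), Mul(Rational(-112, 5), Pow(-3394, -1))) = Add(Mul(-430, Pow(Add(28, -335), -1)), Mul(Rational(-112, 5), Rational(-1, 3394))) = Add(Mul(-430, Pow(-307, -1)), Rational(56, 8485)) = Add(Mul(-430, Rational(-1, 307)), Rational(56, 8485)) = Add(Rational(430, 307), Rational(56, 8485)) = Rational(3665742, 2604895)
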